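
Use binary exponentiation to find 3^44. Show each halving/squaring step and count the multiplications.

Computing 3^44 by squaring (build up from 3^1; each line after the first costs one multiplication):

3^1 = 3
3^2 = (3^1)^2 = 3^2 = 9
3^4 = (3^2)^2 = 9^2 = 81
3^5 = 3 * 3^4 = 3 * 81 = 243
3^10 = (3^5)^2 = 243^2 = 59049
3^11 = 3 * 3^10 = 3 * 59049 = 177147
3^22 = (3^11)^2 = 177147^2 = 31381059609
3^44 = (3^22)^2 = 31381059609^2 = 984770902183611232881

Result: 984770902183611232881
Multiplications needed: 7 (7 lines after 3^1)

3^44 = 984770902183611232881. Using exponentiation by squaring, this requires 7 multiplications. The key idea: if the exponent is even, square the half-power; if odd, multiply by the base once.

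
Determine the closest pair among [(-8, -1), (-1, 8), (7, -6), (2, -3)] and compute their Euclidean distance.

Computing all pairwise distances among 4 points:

d((-8, -1), (-1, 8)) = 11.4018
d((-8, -1), (7, -6)) = 15.8114
d((-8, -1), (2, -3)) = 10.198
d((-1, 8), (7, -6)) = 16.1245
d((-1, 8), (2, -3)) = 11.4018
d((7, -6), (2, -3)) = 5.831 <-- minimum

Closest pair: (7, -6) and (2, -3) with distance 5.831

The closest pair is (7, -6) and (2, -3) with Euclidean distance 5.831. For 4 points, brute-force pairwise comparison is shown above. For large n, the divide-and-conquer algorithm (sort by x, recurse on halves, check the dividing strip) achieves O(n log n).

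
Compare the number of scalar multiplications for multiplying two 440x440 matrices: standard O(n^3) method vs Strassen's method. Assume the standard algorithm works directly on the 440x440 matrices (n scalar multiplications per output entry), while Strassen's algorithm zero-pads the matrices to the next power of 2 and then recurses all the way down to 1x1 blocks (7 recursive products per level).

Matrix multiplication for 440x440 matrices:

Strassen's algorithm requires power-of-2 dimensions. Pad 440x440 to 512x512 (next power of 2).

Standard algorithm: 440^3 = 85184000 multiplications
Strassen's algorithm: 7^(log2(512)) = 7^9 = 40353607 multiplications
Savings: 85184000 - 40353607 = 44830393 multiplications

Standard: 85184000 multiplications (440^3). Strassen: 40353607 multiplications (7^9, after padding to 512x512). Strassen reduces 8 recursive multiplications to 7 at each level.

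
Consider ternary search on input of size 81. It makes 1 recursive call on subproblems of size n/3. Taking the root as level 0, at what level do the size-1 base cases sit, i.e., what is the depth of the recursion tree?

For divide and conquer with division factor 3:

Problem sizes at each level:
Level 0: 81
Level 1: 27
Level 2: 9
Level 3: 3
Level 4: 1

The root is level 0 and the size-1 base case is level 4 (the tree spans levels 0 through 4, i.e. 5 levels counting the root), so the depth is the number of divisions: log_3(81) = 4

The recursion tree depth is log_3(81) = 4. At each level, the problem size is divided by 3, so it takes 4 divisions to reduce to a base case of size 1. The algorithm makes 1 recursive call at each level.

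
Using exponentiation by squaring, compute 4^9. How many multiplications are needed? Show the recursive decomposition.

Computing 4^9 by squaring (build up from 4^1; each line after the first costs one multiplication):

4^1 = 4
4^2 = (4^1)^2 = 4^2 = 16
4^4 = (4^2)^2 = 16^2 = 256
4^8 = (4^4)^2 = 256^2 = 65536
4^9 = 4 * 4^8 = 4 * 65536 = 262144

Result: 262144
Multiplications needed: 4 (4 lines after 4^1)

4^9 = 262144. Using exponentiation by squaring, this requires 4 multiplications. The key idea: if the exponent is even, square the half-power; if odd, multiply by the base once.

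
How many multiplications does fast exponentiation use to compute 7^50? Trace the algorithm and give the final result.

Computing 7^50 by squaring (build up from 7^1; each line after the first costs one multiplication):

7^1 = 7
7^2 = (7^1)^2 = 7^2 = 49
7^3 = 7 * 7^2 = 7 * 49 = 343
7^6 = (7^3)^2 = 343^2 = 117649
7^12 = (7^6)^2 = 117649^2 = 13841287201
7^24 = (7^12)^2 = 13841287201^2 = 191581231380566414401
7^25 = 7 * 7^24 = 7 * 191581231380566414401 = 1341068619663964900807
7^50 = (7^25)^2 = 1341068619663964900807^2 = 1798465042647412146620280340569649349251249

Result: 1798465042647412146620280340569649349251249
Multiplications needed: 7 (7 lines after 7^1)

7^50 = 1798465042647412146620280340569649349251249. Using exponentiation by squaring, this requires 7 multiplications. The key idea: if the exponent is even, square the half-power; if odd, multiply by the base once.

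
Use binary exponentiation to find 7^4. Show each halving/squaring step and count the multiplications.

Computing 7^4 by squaring (build up from 7^1; each line after the first costs one multiplication):

7^1 = 7
7^2 = (7^1)^2 = 7^2 = 49
7^4 = (7^2)^2 = 49^2 = 2401

Result: 2401
Multiplications needed: 2 (2 lines after 7^1)

7^4 = 2401. Using exponentiation by squaring, this requires 2 multiplications. The key idea: if the exponent is even, square the half-power; if odd, multiply by the base once.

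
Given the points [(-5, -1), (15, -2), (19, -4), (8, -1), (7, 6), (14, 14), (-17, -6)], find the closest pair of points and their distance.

Computing all pairwise distances among 7 points:

d((-5, -1), (15, -2)) = 20.025
d((-5, -1), (19, -4)) = 24.1868
d((-5, -1), (8, -1)) = 13.0
d((-5, -1), (7, 6)) = 13.8924
d((-5, -1), (14, 14)) = 24.2074
d((-5, -1), (-17, -6)) = 13.0
d((15, -2), (19, -4)) = 4.4721 <-- minimum
d((15, -2), (8, -1)) = 7.0711
d((15, -2), (7, 6)) = 11.3137
d((15, -2), (14, 14)) = 16.0312
d((15, -2), (-17, -6)) = 32.249
d((19, -4), (8, -1)) = 11.4018
d((19, -4), (7, 6)) = 15.6205
d((19, -4), (14, 14)) = 18.6815
d((19, -4), (-17, -6)) = 36.0555
d((8, -1), (7, 6)) = 7.0711
d((8, -1), (14, 14)) = 16.1555
d((8, -1), (-17, -6)) = 25.4951
d((7, 6), (14, 14)) = 10.6301
d((7, 6), (-17, -6)) = 26.8328
d((14, 14), (-17, -6)) = 36.8917

Closest pair: (15, -2) and (19, -4) with distance 4.4721

The closest pair is (15, -2) and (19, -4) with Euclidean distance 4.4721. For 7 points, brute-force pairwise comparison is shown above. For large n, the divide-and-conquer algorithm (sort by x, recurse on halves, check the dividing strip) achieves O(n log n).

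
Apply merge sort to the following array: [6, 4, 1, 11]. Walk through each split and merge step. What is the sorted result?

Merge sort trace:

Split: [6, 4, 1, 11] -> [6, 4] and [1, 11]
  Split: [6, 4] -> [6] and [4]
  Merge: [6] + [4] -> [4, 6]
  Split: [1, 11] -> [1] and [11]
  Merge: [1] + [11] -> [1, 11]
Merge: [4, 6] + [1, 11] -> [1, 4, 6, 11]

Final sorted array: [1, 4, 6, 11]

The merge sort proceeds by recursively splitting the array and merging sorted halves.
After all merges, the sorted array is [1, 4, 6, 11].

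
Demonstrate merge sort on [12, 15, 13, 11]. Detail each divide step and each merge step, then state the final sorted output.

Merge sort trace:

Split: [12, 15, 13, 11] -> [12, 15] and [13, 11]
  Split: [12, 15] -> [12] and [15]
  Merge: [12] + [15] -> [12, 15]
  Split: [13, 11] -> [13] and [11]
  Merge: [13] + [11] -> [11, 13]
Merge: [12, 15] + [11, 13] -> [11, 12, 13, 15]

Final sorted array: [11, 12, 13, 15]

The merge sort proceeds by recursively splitting the array and merging sorted halves.
After all merges, the sorted array is [11, 12, 13, 15].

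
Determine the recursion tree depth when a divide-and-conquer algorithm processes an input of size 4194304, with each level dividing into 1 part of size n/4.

For divide and conquer with division factor 4:

Problem sizes at each level:
Level 0: 4194304
Level 1: 1048576
Level 2: 262144
Level 3: 65536
Level 4: 16384
Level 5: 4096
Level 6: 1024
Level 7: 256
Level 8: 64
Level 9: 16
Level 10: 4
Level 11: 1

The root is level 0 and the size-1 base case is level 11 (the tree spans levels 0 through 11, i.e. 12 levels counting the root), so the depth is the number of divisions: log_4(4194304) = 11

The recursion tree depth is log_4(4194304) = 11. At each level, the problem size is divided by 4, so it takes 11 divisions to reduce to a base case of size 1. The algorithm makes 1 recursive call at each level.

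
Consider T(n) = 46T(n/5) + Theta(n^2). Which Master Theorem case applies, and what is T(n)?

Master Theorem for T(n) = 46T(n/5) + O(n^2):

a = 46, b = 5, c = 2
log_b(a) = log_5(46) = 2.3789

Case 1: c = 2 < log_5(46) = 2.3789
T(n) = O(n^(log_5 46))

For T(n) = 46T(n/5) + O(n^2): log_5(46) = 2.3789. This is Case 1 of the Master Theorem (c < log_b(a), work dominated by leaves), giving O(n^(log_5 46)).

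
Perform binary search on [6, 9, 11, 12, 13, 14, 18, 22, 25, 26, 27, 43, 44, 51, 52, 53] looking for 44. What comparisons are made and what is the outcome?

Binary search for 44 in [6, 9, 11, 12, 13, 14, 18, 22, 25, 26, 27, 43, 44, 51, 52, 53]:

lo=0, hi=15, mid=7, arr[mid]=22 -> 22 < 44, search right half
lo=8, hi=15, mid=11, arr[mid]=43 -> 43 < 44, search right half
lo=12, hi=15, mid=13, arr[mid]=51 -> 51 > 44, search left half
lo=12, hi=12, mid=12, arr[mid]=44 -> Found target at index 12!

Binary search finds 44 at index 12 after 4 comparisons. The search repeatedly halves the search space by comparing with the middle element.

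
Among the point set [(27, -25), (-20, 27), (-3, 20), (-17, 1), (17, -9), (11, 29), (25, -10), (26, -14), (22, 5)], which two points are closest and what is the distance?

Computing all pairwise distances among 9 points:

d((27, -25), (-20, 27)) = 70.0928
d((27, -25), (-3, 20)) = 54.0833
d((27, -25), (-17, 1)) = 51.1077
d((27, -25), (17, -9)) = 18.868
d((27, -25), (11, 29)) = 56.3205
d((27, -25), (25, -10)) = 15.1327
d((27, -25), (26, -14)) = 11.0454
d((27, -25), (22, 5)) = 30.4138
d((-20, 27), (-3, 20)) = 18.3848
d((-20, 27), (-17, 1)) = 26.1725
d((-20, 27), (17, -9)) = 51.6236
d((-20, 27), (11, 29)) = 31.0644
d((-20, 27), (25, -10)) = 58.258
d((-20, 27), (26, -14)) = 61.6198
d((-20, 27), (22, 5)) = 47.4131
d((-3, 20), (-17, 1)) = 23.6008
d((-3, 20), (17, -9)) = 35.2278
d((-3, 20), (11, 29)) = 16.6433
d((-3, 20), (25, -10)) = 41.0366
d((-3, 20), (26, -14)) = 44.6878
d((-3, 20), (22, 5)) = 29.1548
d((-17, 1), (17, -9)) = 35.4401
d((-17, 1), (11, 29)) = 39.598
d((-17, 1), (25, -10)) = 43.4166
d((-17, 1), (26, -14)) = 45.5412
d((-17, 1), (22, 5)) = 39.2046
d((17, -9), (11, 29)) = 38.4708
d((17, -9), (25, -10)) = 8.0623
d((17, -9), (26, -14)) = 10.2956
d((17, -9), (22, 5)) = 14.8661
d((11, 29), (25, -10)) = 41.4367
d((11, 29), (26, -14)) = 45.5412
d((11, 29), (22, 5)) = 26.4008
d((25, -10), (26, -14)) = 4.1231 <-- minimum
d((25, -10), (22, 5)) = 15.2971
d((26, -14), (22, 5)) = 19.4165

Closest pair: (25, -10) and (26, -14) with distance 4.1231

The closest pair is (25, -10) and (26, -14) with Euclidean distance 4.1231. For 9 points, brute-force pairwise comparison is shown above. For large n, the divide-and-conquer algorithm (sort by x, recurse on halves, check the dividing strip) achieves O(n log n).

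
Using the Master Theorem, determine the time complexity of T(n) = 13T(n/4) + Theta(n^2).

Master Theorem for T(n) = 13T(n/4) + O(n^2):

a = 13, b = 4, c = 2
log_b(a) = log_4(13) = 1.8502

Case 3: c = 2 > log_4(13) = 1.8502
T(n) = O(n^2) = O(n^2)

For T(n) = 13T(n/4) + O(n^2): log_4(13) = 1.8502. This is Case 3 of the Master Theorem (c > log_b(a), work dominated by root), giving O(n^2).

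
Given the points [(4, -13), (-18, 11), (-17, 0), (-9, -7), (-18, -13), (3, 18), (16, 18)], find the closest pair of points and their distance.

Computing all pairwise distances among 7 points:

d((4, -13), (-18, 11)) = 32.5576
d((4, -13), (-17, 0)) = 24.6982
d((4, -13), (-9, -7)) = 14.3178
d((4, -13), (-18, -13)) = 22.0
d((4, -13), (3, 18)) = 31.0161
d((4, -13), (16, 18)) = 33.2415
d((-18, 11), (-17, 0)) = 11.0454
d((-18, 11), (-9, -7)) = 20.1246
d((-18, 11), (-18, -13)) = 24.0
d((-18, 11), (3, 18)) = 22.1359
d((-18, 11), (16, 18)) = 34.7131
d((-17, 0), (-9, -7)) = 10.6301 <-- minimum
d((-17, 0), (-18, -13)) = 13.0384
d((-17, 0), (3, 18)) = 26.9072
d((-17, 0), (16, 18)) = 37.5899
d((-9, -7), (-18, -13)) = 10.8167
d((-9, -7), (3, 18)) = 27.7308
d((-9, -7), (16, 18)) = 35.3553
d((-18, -13), (3, 18)) = 37.4433
d((-18, -13), (16, 18)) = 46.0109
d((3, 18), (16, 18)) = 13.0

Closest pair: (-17, 0) and (-9, -7) with distance 10.6301

The closest pair is (-17, 0) and (-9, -7) with Euclidean distance 10.6301. For 7 points, brute-force pairwise comparison is shown above. For large n, the divide-and-conquer algorithm (sort by x, recurse on halves, check the dividing strip) achieves O(n log n).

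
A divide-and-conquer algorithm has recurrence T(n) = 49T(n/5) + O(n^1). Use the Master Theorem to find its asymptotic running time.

Master Theorem for T(n) = 49T(n/5) + O(n^1):

a = 49, b = 5, c = 1
log_b(a) = log_5(49) = 2.4181

Case 1: c = 1 < log_5(49) = 2.4181
T(n) = O(n^(log_5 49))

For T(n) = 49T(n/5) + O(n^1): log_5(49) = 2.4181. This is Case 1 of the Master Theorem (c < log_b(a), work dominated by leaves), giving O(n^(log_5 49)).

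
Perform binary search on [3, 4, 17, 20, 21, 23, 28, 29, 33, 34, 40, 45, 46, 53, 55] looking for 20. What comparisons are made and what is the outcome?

Binary search for 20 in [3, 4, 17, 20, 21, 23, 28, 29, 33, 34, 40, 45, 46, 53, 55]:

lo=0, hi=14, mid=7, arr[mid]=29 -> 29 > 20, search left half
lo=0, hi=6, mid=3, arr[mid]=20 -> Found target at index 3!

Binary search finds 20 at index 3 after 2 comparisons. The search repeatedly halves the search space by comparing with the middle element.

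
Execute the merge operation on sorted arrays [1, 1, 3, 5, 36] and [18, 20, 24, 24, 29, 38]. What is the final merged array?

Merging process:

Compare 1 vs 18: take 1 from left. Merged: [1]
Compare 1 vs 18: take 1 from left. Merged: [1, 1]
Compare 3 vs 18: take 3 from left. Merged: [1, 1, 3]
Compare 5 vs 18: take 5 from left. Merged: [1, 1, 3, 5]
Compare 36 vs 18: take 18 from right. Merged: [1, 1, 3, 5, 18]
Compare 36 vs 20: take 20 from right. Merged: [1, 1, 3, 5, 18, 20]
Compare 36 vs 24: take 24 from right. Merged: [1, 1, 3, 5, 18, 20, 24]
Compare 36 vs 24: take 24 from right. Merged: [1, 1, 3, 5, 18, 20, 24, 24]
Compare 36 vs 29: take 29 from right. Merged: [1, 1, 3, 5, 18, 20, 24, 24, 29]
Compare 36 vs 38: take 36 from left. Merged: [1, 1, 3, 5, 18, 20, 24, 24, 29, 36]
Append remaining from right: [38]. Merged: [1, 1, 3, 5, 18, 20, 24, 24, 29, 36, 38]

Final merged array: [1, 1, 3, 5, 18, 20, 24, 24, 29, 36, 38]
Total comparisons: 10

The merged array is [1, 1, 3, 5, 18, 20, 24, 24, 29, 36, 38], requiring 10 comparisons. The merge step runs in O(n) time where n is the total number of elements.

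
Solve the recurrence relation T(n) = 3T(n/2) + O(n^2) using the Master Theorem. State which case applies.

Master Theorem for T(n) = 3T(n/2) + O(n^2):

a = 3, b = 2, c = 2
log_b(a) = log_2(3) = 1.5850

Case 3: c = 2 > log_2(3) = 1.5850
T(n) = O(n^2) = O(n^2)

For T(n) = 3T(n/2) + O(n^2): log_2(3) = 1.5850. This is Case 3 of the Master Theorem (c > log_b(a), work dominated by root), giving O(n^2).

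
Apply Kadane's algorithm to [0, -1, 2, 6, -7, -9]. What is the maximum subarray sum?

Using Kadane's algorithm on [0, -1, 2, 6, -7, -9]:

Scanning through the array:
Position 1 (value -1): max_ending_here = -1, max_so_far = 0
Position 2 (value 2): max_ending_here = 2, max_so_far = 2
Position 3 (value 6): max_ending_here = 8, max_so_far = 8
Position 4 (value -7): max_ending_here = 1, max_so_far = 8
Position 5 (value -9): max_ending_here = -8, max_so_far = 8

Maximum subarray: [2, 6]
Maximum sum: 8

The maximum subarray is [2, 6] with sum 8. This subarray runs from index 2 to index 3.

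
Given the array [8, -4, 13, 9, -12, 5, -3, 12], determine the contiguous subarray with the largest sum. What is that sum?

Using Kadane's algorithm on [8, -4, 13, 9, -12, 5, -3, 12]:

Scanning through the array:
Position 1 (value -4): max_ending_here = 4, max_so_far = 8
Position 2 (value 13): max_ending_here = 17, max_so_far = 17
Position 3 (value 9): max_ending_here = 26, max_so_far = 26
Position 4 (value -12): max_ending_here = 14, max_so_far = 26
Position 5 (value 5): max_ending_here = 19, max_so_far = 26
Position 6 (value -3): max_ending_here = 16, max_so_far = 26
Position 7 (value 12): max_ending_here = 28, max_so_far = 28

Maximum subarray: [8, -4, 13, 9, -12, 5, -3, 12]
Maximum sum: 28

The maximum subarray is [8, -4, 13, 9, -12, 5, -3, 12] with sum 28. This subarray runs from index 0 to index 7.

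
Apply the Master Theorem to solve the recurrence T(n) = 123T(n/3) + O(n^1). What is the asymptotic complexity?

Master Theorem for T(n) = 123T(n/3) + O(n^1):

a = 123, b = 3, c = 1
log_b(a) = log_3(123) = 4.3802

Case 1: c = 1 < log_3(123) = 4.3802
T(n) = O(n^(log_3 123))

For T(n) = 123T(n/3) + O(n^1): log_3(123) = 4.3802. This is Case 1 of the Master Theorem (c < log_b(a), work dominated by leaves), giving O(n^(log_3 123)).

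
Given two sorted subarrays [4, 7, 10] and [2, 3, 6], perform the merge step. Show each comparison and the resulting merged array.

Merging process:

Compare 4 vs 2: take 2 from right. Merged: [2]
Compare 4 vs 3: take 3 from right. Merged: [2, 3]
Compare 4 vs 6: take 4 from left. Merged: [2, 3, 4]
Compare 7 vs 6: take 6 from right. Merged: [2, 3, 4, 6]
Append remaining from left: [7, 10]. Merged: [2, 3, 4, 6, 7, 10]

Final merged array: [2, 3, 4, 6, 7, 10]
Total comparisons: 4

The merged array is [2, 3, 4, 6, 7, 10], requiring 4 comparisons. The merge step runs in O(n) time where n is the total number of elements.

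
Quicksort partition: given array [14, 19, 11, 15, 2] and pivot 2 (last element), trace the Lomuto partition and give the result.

Lomuto partition with pivot = 2:

Initial array: [14, 19, 11, 15, 2]

arr[0]=14 > 2: no swap
arr[1]=19 > 2: no swap
arr[2]=11 > 2: no swap
arr[3]=15 > 2: no swap

Place pivot at position 0: [2, 19, 11, 15, 14]
Pivot position: 0

After partitioning with pivot 2, the array becomes [2, 19, 11, 15, 14]. The pivot is placed at index 0. All elements to the left of the pivot are <= 2, and all elements to the right are > 2.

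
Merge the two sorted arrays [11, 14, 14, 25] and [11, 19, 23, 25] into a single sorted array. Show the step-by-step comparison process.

Merging process:

Compare 11 vs 11: take 11 from left. Merged: [11]
Compare 14 vs 11: take 11 from right. Merged: [11, 11]
Compare 14 vs 19: take 14 from left. Merged: [11, 11, 14]
Compare 14 vs 19: take 14 from left. Merged: [11, 11, 14, 14]
Compare 25 vs 19: take 19 from right. Merged: [11, 11, 14, 14, 19]
Compare 25 vs 23: take 23 from right. Merged: [11, 11, 14, 14, 19, 23]
Compare 25 vs 25: take 25 from left. Merged: [11, 11, 14, 14, 19, 23, 25]
Append remaining from right: [25]. Merged: [11, 11, 14, 14, 19, 23, 25, 25]

Final merged array: [11, 11, 14, 14, 19, 23, 25, 25]
Total comparisons: 7

The merged array is [11, 11, 14, 14, 19, 23, 25, 25], requiring 7 comparisons. The merge step runs in O(n) time where n is the total number of elements.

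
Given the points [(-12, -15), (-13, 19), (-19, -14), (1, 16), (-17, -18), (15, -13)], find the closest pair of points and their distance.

Computing all pairwise distances among 6 points:

d((-12, -15), (-13, 19)) = 34.0147
d((-12, -15), (-19, -14)) = 7.0711
d((-12, -15), (1, 16)) = 33.6155
d((-12, -15), (-17, -18)) = 5.831
d((-12, -15), (15, -13)) = 27.074
d((-13, 19), (-19, -14)) = 33.541
d((-13, 19), (1, 16)) = 14.3178
d((-13, 19), (-17, -18)) = 37.2156
d((-13, 19), (15, -13)) = 42.5206
d((-19, -14), (1, 16)) = 36.0555
d((-19, -14), (-17, -18)) = 4.4721 <-- minimum
d((-19, -14), (15, -13)) = 34.0147
d((1, 16), (-17, -18)) = 38.4708
d((1, 16), (15, -13)) = 32.2025
d((-17, -18), (15, -13)) = 32.3883

Closest pair: (-19, -14) and (-17, -18) with distance 4.4721

The closest pair is (-19, -14) and (-17, -18) with Euclidean distance 4.4721. For 6 points, brute-force pairwise comparison is shown above. For large n, the divide-and-conquer algorithm (sort by x, recurse on halves, check the dividing strip) achieves O(n log n).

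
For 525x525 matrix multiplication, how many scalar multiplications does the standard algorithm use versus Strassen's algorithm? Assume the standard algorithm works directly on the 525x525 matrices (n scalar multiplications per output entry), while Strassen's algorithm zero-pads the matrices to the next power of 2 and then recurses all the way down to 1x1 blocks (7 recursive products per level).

Matrix multiplication for 525x525 matrices:

Strassen's algorithm requires power-of-2 dimensions. Pad 525x525 to 1024x1024 (next power of 2).

Standard algorithm: 525^3 = 144703125 multiplications
Strassen's algorithm: 7^(log2(1024)) = 7^10 = 282475249 multiplications
Difference: 144703125 - 282475249 = -137772124 (Strassen uses MORE here due to padding overhead — for small or just-over-power-of-2 n, padding can outweigh the per-level savings)

Standard: 144703125 multiplications (525^3). Strassen: 282475249 multiplications (7^10, after padding to 1024x1024). Strassen reduces 8 recursive multiplications to 7 at each level.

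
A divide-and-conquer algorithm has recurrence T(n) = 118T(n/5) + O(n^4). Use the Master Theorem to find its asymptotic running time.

Master Theorem for T(n) = 118T(n/5) + O(n^4):

a = 118, b = 5, c = 4
log_b(a) = log_5(118) = 2.9642

Case 3: c = 4 > log_5(118) = 2.9642
T(n) = O(n^4) = O(n^4)

For T(n) = 118T(n/5) + O(n^4): log_5(118) = 2.9642. This is Case 3 of the Master Theorem (c > log_b(a), work dominated by root), giving O(n^4).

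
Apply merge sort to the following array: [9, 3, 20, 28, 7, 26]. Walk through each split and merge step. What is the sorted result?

Merge sort trace:

Split: [9, 3, 20, 28, 7, 26] -> [9, 3, 20] and [28, 7, 26]
  Split: [9, 3, 20] -> [9] and [3, 20]
    Split: [3, 20] -> [3] and [20]
    Merge: [3] + [20] -> [3, 20]
  Merge: [9] + [3, 20] -> [3, 9, 20]
  Split: [28, 7, 26] -> [28] and [7, 26]
    Split: [7, 26] -> [7] and [26]
    Merge: [7] + [26] -> [7, 26]
  Merge: [28] + [7, 26] -> [7, 26, 28]
Merge: [3, 9, 20] + [7, 26, 28] -> [3, 7, 9, 20, 26, 28]

Final sorted array: [3, 7, 9, 20, 26, 28]

The merge sort proceeds by recursively splitting the array and merging sorted halves.
After all merges, the sorted array is [3, 7, 9, 20, 26, 28].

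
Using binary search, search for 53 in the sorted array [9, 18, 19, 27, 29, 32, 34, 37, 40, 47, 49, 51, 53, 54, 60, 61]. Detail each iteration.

Binary search for 53 in [9, 18, 19, 27, 29, 32, 34, 37, 40, 47, 49, 51, 53, 54, 60, 61]:

lo=0, hi=15, mid=7, arr[mid]=37 -> 37 < 53, search right half
lo=8, hi=15, mid=11, arr[mid]=51 -> 51 < 53, search right half
lo=12, hi=15, mid=13, arr[mid]=54 -> 54 > 53, search left half
lo=12, hi=12, mid=12, arr[mid]=53 -> Found target at index 12!

Binary search finds 53 at index 12 after 4 comparisons. The search repeatedly halves the search space by comparing with the middle element.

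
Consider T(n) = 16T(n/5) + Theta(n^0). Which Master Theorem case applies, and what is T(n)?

Master Theorem for T(n) = 16T(n/5) + O(n^0):

a = 16, b = 5, c = 0
log_b(a) = log_5(16) = 1.7227

Case 1: c = 0 < log_5(16) = 1.7227
T(n) = O(n^(log_5 16))

For T(n) = 16T(n/5) + O(n^0): log_5(16) = 1.7227. This is Case 1 of the Master Theorem (c < log_b(a), work dominated by leaves), giving O(n^(log_5 16)).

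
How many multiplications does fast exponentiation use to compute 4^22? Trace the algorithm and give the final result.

Computing 4^22 by squaring (build up from 4^1; each line after the first costs one multiplication):

4^1 = 4
4^2 = (4^1)^2 = 4^2 = 16
4^4 = (4^2)^2 = 16^2 = 256
4^5 = 4 * 4^4 = 4 * 256 = 1024
4^10 = (4^5)^2 = 1024^2 = 1048576
4^11 = 4 * 4^10 = 4 * 1048576 = 4194304
4^22 = (4^11)^2 = 4194304^2 = 17592186044416

Result: 17592186044416
Multiplications needed: 6 (6 lines after 4^1)

4^22 = 17592186044416. Using exponentiation by squaring, this requires 6 multiplications. The key idea: if the exponent is even, square the half-power; if odd, multiply by the base once.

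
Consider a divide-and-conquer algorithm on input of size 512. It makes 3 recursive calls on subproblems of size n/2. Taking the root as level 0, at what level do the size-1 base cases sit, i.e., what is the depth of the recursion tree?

For divide and conquer with division factor 2:

Problem sizes at each level:
Level 0: 512
Level 1: 256
Level 2: 128
Level 3: 64
Level 4: 32
Level 5: 16
Level 6: 8
Level 7: 4
Level 8: 2
Level 9: 1

The root is level 0 and the size-1 base case is level 9 (the tree spans levels 0 through 9, i.e. 10 levels counting the root), so the depth is the number of divisions: log_2(512) = 9

The recursion tree depth is log_2(512) = 9. At each level, the problem size is divided by 2, so it takes 9 divisions to reduce to a base case of size 1. The algorithm makes 3 recursive calls at each level.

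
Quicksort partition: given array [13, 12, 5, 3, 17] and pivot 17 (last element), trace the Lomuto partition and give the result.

Lomuto partition with pivot = 17:

Initial array: [13, 12, 5, 3, 17]

arr[0]=13 <= 17: swap with position 0, array becomes [13, 12, 5, 3, 17]
arr[1]=12 <= 17: swap with position 1, array becomes [13, 12, 5, 3, 17]
arr[2]=5 <= 17: swap with position 2, array becomes [13, 12, 5, 3, 17]
arr[3]=3 <= 17: swap with position 3, array becomes [13, 12, 5, 3, 17]

Place pivot at position 4: [13, 12, 5, 3, 17]
Pivot position: 4

After partitioning with pivot 17, the array becomes [13, 12, 5, 3, 17]. The pivot is placed at index 4. All elements to the left of the pivot are <= 17, and all elements to the right are > 17.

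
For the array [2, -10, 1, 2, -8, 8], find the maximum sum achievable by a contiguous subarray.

Using Kadane's algorithm on [2, -10, 1, 2, -8, 8]:

Scanning through the array:
Position 1 (value -10): max_ending_here = -8, max_so_far = 2
Position 2 (value 1): max_ending_here = 1, max_so_far = 2
Position 3 (value 2): max_ending_here = 3, max_so_far = 3
Position 4 (value -8): max_ending_here = -5, max_so_far = 3
Position 5 (value 8): max_ending_here = 8, max_so_far = 8

Maximum subarray: [8]
Maximum sum: 8

The maximum subarray is [8] with sum 8. This subarray runs from index 5 to index 5.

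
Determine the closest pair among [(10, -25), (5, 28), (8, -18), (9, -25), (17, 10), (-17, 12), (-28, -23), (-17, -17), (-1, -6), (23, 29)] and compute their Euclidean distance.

Computing all pairwise distances among 10 points:

d((10, -25), (5, 28)) = 53.2353
d((10, -25), (8, -18)) = 7.2801
d((10, -25), (9, -25)) = 1.0 <-- minimum
d((10, -25), (17, 10)) = 35.6931
d((10, -25), (-17, 12)) = 45.8039
d((10, -25), (-28, -23)) = 38.0526
d((10, -25), (-17, -17)) = 28.1603
d((10, -25), (-1, -6)) = 21.9545
d((10, -25), (23, 29)) = 55.5428
d((5, 28), (8, -18)) = 46.0977
d((5, 28), (9, -25)) = 53.1507
d((5, 28), (17, 10)) = 21.6333
d((5, 28), (-17, 12)) = 27.2029
d((5, 28), (-28, -23)) = 60.7454
d((5, 28), (-17, -17)) = 50.0899
d((5, 28), (-1, -6)) = 34.5254
d((5, 28), (23, 29)) = 18.0278
d((8, -18), (9, -25)) = 7.0711
d((8, -18), (17, 10)) = 29.4109
d((8, -18), (-17, 12)) = 39.0512
d((8, -18), (-28, -23)) = 36.3456
d((8, -18), (-17, -17)) = 25.02
d((8, -18), (-1, -6)) = 15.0
d((8, -18), (23, 29)) = 49.3356
d((9, -25), (17, 10)) = 35.9026
d((9, -25), (-17, 12)) = 45.2217
d((9, -25), (-28, -23)) = 37.054
d((9, -25), (-17, -17)) = 27.2029
d((9, -25), (-1, -6)) = 21.4709
d((9, -25), (23, 29)) = 55.7853
d((17, 10), (-17, 12)) = 34.0588
d((17, 10), (-28, -23)) = 55.8032
d((17, 10), (-17, -17)) = 43.4166
d((17, 10), (-1, -6)) = 24.0832
d((17, 10), (23, 29)) = 19.9249
d((-17, 12), (-28, -23)) = 36.6879
d((-17, 12), (-17, -17)) = 29.0
d((-17, 12), (-1, -6)) = 24.0832
d((-17, 12), (23, 29)) = 43.4626
d((-28, -23), (-17, -17)) = 12.53
d((-28, -23), (-1, -6)) = 31.9061
d((-28, -23), (23, 29)) = 72.8354
d((-17, -17), (-1, -6)) = 19.4165
d((-17, -17), (23, 29)) = 60.959
d((-1, -6), (23, 29)) = 42.4382

Closest pair: (10, -25) and (9, -25) with distance 1.0

The closest pair is (10, -25) and (9, -25) with Euclidean distance 1.0. For 10 points, brute-force pairwise comparison is shown above. For large n, the divide-and-conquer algorithm (sort by x, recurse on halves, check the dividing strip) achieves O(n log n).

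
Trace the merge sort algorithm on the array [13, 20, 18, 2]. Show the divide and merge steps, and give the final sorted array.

Merge sort trace:

Split: [13, 20, 18, 2] -> [13, 20] and [18, 2]
  Split: [13, 20] -> [13] and [20]
  Merge: [13] + [20] -> [13, 20]
  Split: [18, 2] -> [18] and [2]
  Merge: [18] + [2] -> [2, 18]
Merge: [13, 20] + [2, 18] -> [2, 13, 18, 20]

Final sorted array: [2, 13, 18, 20]

The merge sort proceeds by recursively splitting the array and merging sorted halves.
After all merges, the sorted array is [2, 13, 18, 20].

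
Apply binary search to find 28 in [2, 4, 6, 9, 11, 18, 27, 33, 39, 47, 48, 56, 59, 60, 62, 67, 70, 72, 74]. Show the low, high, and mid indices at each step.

Binary search for 28 in [2, 4, 6, 9, 11, 18, 27, 33, 39, 47, 48, 56, 59, 60, 62, 67, 70, 72, 74]:

lo=0, hi=18, mid=9, arr[mid]=47 -> 47 > 28, search left half
lo=0, hi=8, mid=4, arr[mid]=11 -> 11 < 28, search right half
lo=5, hi=8, mid=6, arr[mid]=27 -> 27 < 28, search right half
lo=7, hi=8, mid=7, arr[mid]=33 -> 33 > 28, search left half
lo=7 > hi=6, target 28 not found

Binary search determines that 28 is not in the array after 4 comparisons. The search space was exhausted without finding the target.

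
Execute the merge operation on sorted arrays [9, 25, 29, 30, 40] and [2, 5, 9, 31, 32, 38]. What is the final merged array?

Merging process:

Compare 9 vs 2: take 2 from right. Merged: [2]
Compare 9 vs 5: take 5 from right. Merged: [2, 5]
Compare 9 vs 9: take 9 from left. Merged: [2, 5, 9]
Compare 25 vs 9: take 9 from right. Merged: [2, 5, 9, 9]
Compare 25 vs 31: take 25 from left. Merged: [2, 5, 9, 9, 25]
Compare 29 vs 31: take 29 from left. Merged: [2, 5, 9, 9, 25, 29]
Compare 30 vs 31: take 30 from left. Merged: [2, 5, 9, 9, 25, 29, 30]
Compare 40 vs 31: take 31 from right. Merged: [2, 5, 9, 9, 25, 29, 30, 31]
Compare 40 vs 32: take 32 from right. Merged: [2, 5, 9, 9, 25, 29, 30, 31, 32]
Compare 40 vs 38: take 38 from right. Merged: [2, 5, 9, 9, 25, 29, 30, 31, 32, 38]
Append remaining from left: [40]. Merged: [2, 5, 9, 9, 25, 29, 30, 31, 32, 38, 40]

Final merged array: [2, 5, 9, 9, 25, 29, 30, 31, 32, 38, 40]
Total comparisons: 10

The merged array is [2, 5, 9, 9, 25, 29, 30, 31, 32, 38, 40], requiring 10 comparisons. The merge step runs in O(n) time where n is the total number of elements.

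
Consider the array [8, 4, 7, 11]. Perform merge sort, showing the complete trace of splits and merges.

Merge sort trace:

Split: [8, 4, 7, 11] -> [8, 4] and [7, 11]
  Split: [8, 4] -> [8] and [4]
  Merge: [8] + [4] -> [4, 8]
  Split: [7, 11] -> [7] and [11]
  Merge: [7] + [11] -> [7, 11]
Merge: [4, 8] + [7, 11] -> [4, 7, 8, 11]

Final sorted array: [4, 7, 8, 11]

The merge sort proceeds by recursively splitting the array and merging sorted halves.
After all merges, the sorted array is [4, 7, 8, 11].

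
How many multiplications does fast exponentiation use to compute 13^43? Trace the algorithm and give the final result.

Computing 13^43 by squaring (build up from 13^1; each line after the first costs one multiplication):

13^1 = 13
13^2 = (13^1)^2 = 13^2 = 169
13^4 = (13^2)^2 = 169^2 = 28561
13^5 = 13 * 13^4 = 13 * 28561 = 371293
13^10 = (13^5)^2 = 371293^2 = 137858491849
13^20 = (13^10)^2 = 137858491849^2 = 19004963774880799438801
13^21 = 13 * 13^20 = 13 * 19004963774880799438801 = 247064529073450392704413
13^42 = (13^21)^2 = 247064529073450392704413^2 = 61040881526285814362156628321386486455989674569
13^43 = 13 * 13^42 = 13 * 61040881526285814362156628321386486455989674569 = 793531459841715586708036168178024323927865769397

Result: 793531459841715586708036168178024323927865769397
Multiplications needed: 8 (8 lines after 13^1)

13^43 = 793531459841715586708036168178024323927865769397. Using exponentiation by squaring, this requires 8 multiplications. The key idea: if the exponent is even, square the half-power; if odd, multiply by the base once.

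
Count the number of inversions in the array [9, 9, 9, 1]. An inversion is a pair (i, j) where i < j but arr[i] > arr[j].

Finding inversions in [9, 9, 9, 1]:

(0, 3): arr[0]=9 > arr[3]=1
(1, 3): arr[1]=9 > arr[3]=1
(2, 3): arr[2]=9 > arr[3]=1

Total inversions: 3

The array has 3 inversion(s): (0,3), (1,3), (2,3). Each pair (i,j) satisfies i < j and arr[i] > arr[j].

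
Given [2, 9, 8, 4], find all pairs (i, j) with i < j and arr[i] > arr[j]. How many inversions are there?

Finding inversions in [2, 9, 8, 4]:

(1, 2): arr[1]=9 > arr[2]=8
(1, 3): arr[1]=9 > arr[3]=4
(2, 3): arr[2]=8 > arr[3]=4

Total inversions: 3

The array has 3 inversion(s): (1,2), (1,3), (2,3). Each pair (i,j) satisfies i < j and arr[i] > arr[j].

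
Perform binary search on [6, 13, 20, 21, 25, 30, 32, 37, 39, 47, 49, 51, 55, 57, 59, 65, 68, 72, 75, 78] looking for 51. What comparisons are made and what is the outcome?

Binary search for 51 in [6, 13, 20, 21, 25, 30, 32, 37, 39, 47, 49, 51, 55, 57, 59, 65, 68, 72, 75, 78]:

lo=0, hi=19, mid=9, arr[mid]=47 -> 47 < 51, search right half
lo=10, hi=19, mid=14, arr[mid]=59 -> 59 > 51, search left half
lo=10, hi=13, mid=11, arr[mid]=51 -> Found target at index 11!

Binary search finds 51 at index 11 after 3 comparisons. The search repeatedly halves the search space by comparing with the middle element.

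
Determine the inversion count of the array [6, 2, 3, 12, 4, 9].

Finding inversions in [6, 2, 3, 12, 4, 9]:

(0, 1): arr[0]=6 > arr[1]=2
(0, 2): arr[0]=6 > arr[2]=3
(0, 4): arr[0]=6 > arr[4]=4
(3, 4): arr[3]=12 > arr[4]=4
(3, 5): arr[3]=12 > arr[5]=9

Total inversions: 5

The array has 5 inversion(s): (0,1), (0,2), (0,4), (3,4), (3,5). Each pair (i,j) satisfies i < j and arr[i] > arr[j].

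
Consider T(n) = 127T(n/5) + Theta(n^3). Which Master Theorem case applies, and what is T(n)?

Master Theorem for T(n) = 127T(n/5) + O(n^3):

a = 127, b = 5, c = 3
log_b(a) = log_5(127) = 3.0099

Case 1: c = 3 < log_5(127) = 3.0099
T(n) = O(n^(log_5 127))

For T(n) = 127T(n/5) + O(n^3): log_5(127) = 3.0099. This is Case 1 of the Master Theorem (c < log_b(a), work dominated by leaves), giving O(n^(log_5 127)).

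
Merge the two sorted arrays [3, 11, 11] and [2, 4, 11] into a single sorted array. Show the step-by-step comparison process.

Merging process:

Compare 3 vs 2: take 2 from right. Merged: [2]
Compare 3 vs 4: take 3 from left. Merged: [2, 3]
Compare 11 vs 4: take 4 from right. Merged: [2, 3, 4]
Compare 11 vs 11: take 11 from left. Merged: [2, 3, 4, 11]
Compare 11 vs 11: take 11 from left. Merged: [2, 3, 4, 11, 11]
Append remaining from right: [11]. Merged: [2, 3, 4, 11, 11, 11]

Final merged array: [2, 3, 4, 11, 11, 11]
Total comparisons: 5

The merged array is [2, 3, 4, 11, 11, 11], requiring 5 comparisons. The merge step runs in O(n) time where n is the total number of elements.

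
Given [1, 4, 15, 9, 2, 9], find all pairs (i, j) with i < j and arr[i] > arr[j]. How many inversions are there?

Finding inversions in [1, 4, 15, 9, 2, 9]:

(1, 4): arr[1]=4 > arr[4]=2
(2, 3): arr[2]=15 > arr[3]=9
(2, 4): arr[2]=15 > arr[4]=2
(2, 5): arr[2]=15 > arr[5]=9
(3, 4): arr[3]=9 > arr[4]=2

Total inversions: 5

The array has 5 inversion(s): (1,4), (2,3), (2,4), (2,5), (3,4). Each pair (i,j) satisfies i < j and arr[i] > arr[j].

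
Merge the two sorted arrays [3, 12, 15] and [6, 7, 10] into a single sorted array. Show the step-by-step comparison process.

Merging process:

Compare 3 vs 6: take 3 from left. Merged: [3]
Compare 12 vs 6: take 6 from right. Merged: [3, 6]
Compare 12 vs 7: take 7 from right. Merged: [3, 6, 7]
Compare 12 vs 10: take 10 from right. Merged: [3, 6, 7, 10]
Append remaining from left: [12, 15]. Merged: [3, 6, 7, 10, 12, 15]

Final merged array: [3, 6, 7, 10, 12, 15]
Total comparisons: 4

The merged array is [3, 6, 7, 10, 12, 15], requiring 4 comparisons. The merge step runs in O(n) time where n is the total number of elements.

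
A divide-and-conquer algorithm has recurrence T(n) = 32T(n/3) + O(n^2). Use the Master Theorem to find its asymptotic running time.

Master Theorem for T(n) = 32T(n/3) + O(n^2):

a = 32, b = 3, c = 2
log_b(a) = log_3(32) = 3.1546

Case 1: c = 2 < log_3(32) = 3.1546
T(n) = O(n^(log_3 32))

For T(n) = 32T(n/3) + O(n^2): log_3(32) = 3.1546. This is Case 1 of the Master Theorem (c < log_b(a), work dominated by leaves), giving O(n^(log_3 32)).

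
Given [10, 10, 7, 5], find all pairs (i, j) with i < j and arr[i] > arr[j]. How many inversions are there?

Finding inversions in [10, 10, 7, 5]:

(0, 2): arr[0]=10 > arr[2]=7
(0, 3): arr[0]=10 > arr[3]=5
(1, 2): arr[1]=10 > arr[2]=7
(1, 3): arr[1]=10 > arr[3]=5
(2, 3): arr[2]=7 > arr[3]=5

Total inversions: 5

The array has 5 inversion(s): (0,2), (0,3), (1,2), (1,3), (2,3). Each pair (i,j) satisfies i < j and arr[i] > arr[j].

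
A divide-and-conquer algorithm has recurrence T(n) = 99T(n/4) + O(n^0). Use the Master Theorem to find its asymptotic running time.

Master Theorem for T(n) = 99T(n/4) + O(n^0):

a = 99, b = 4, c = 0
log_b(a) = log_4(99) = 3.3147

Case 1: c = 0 < log_4(99) = 3.3147
T(n) = O(n^(log_4 99))

For T(n) = 99T(n/4) + O(n^0): log_4(99) = 3.3147. This is Case 1 of the Master Theorem (c < log_b(a), work dominated by leaves), giving O(n^(log_4 99)).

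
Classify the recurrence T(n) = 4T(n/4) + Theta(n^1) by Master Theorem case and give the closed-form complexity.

Master Theorem for T(n) = 4T(n/4) + O(n^1):

a = 4, b = 4, c = 1
log_b(a) = log_4(4) = 1.0000

Case 2: c = 1 = log_4(4) = 1.0000
T(n) = O(n^1 log n) = O(n log n)

For T(n) = 4T(n/4) + O(n^1): log_4(4) = 1.0000. This is Case 2 of the Master Theorem (c = log_b(a), equal work at all levels), giving O(n log n).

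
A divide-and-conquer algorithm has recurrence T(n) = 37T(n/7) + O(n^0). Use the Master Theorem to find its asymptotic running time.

Master Theorem for T(n) = 37T(n/7) + O(n^0):

a = 37, b = 7, c = 0
log_b(a) = log_7(37) = 1.8556

Case 1: c = 0 < log_7(37) = 1.8556
T(n) = O(n^(log_7 37))

For T(n) = 37T(n/7) + O(n^0): log_7(37) = 1.8556. This is Case 1 of the Master Theorem (c < log_b(a), work dominated by leaves), giving O(n^(log_7 37)).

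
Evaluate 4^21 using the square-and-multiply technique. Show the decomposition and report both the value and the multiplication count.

Computing 4^21 by squaring (build up from 4^1; each line after the first costs one multiplication):

4^1 = 4
4^2 = (4^1)^2 = 4^2 = 16
4^4 = (4^2)^2 = 16^2 = 256
4^5 = 4 * 4^4 = 4 * 256 = 1024
4^10 = (4^5)^2 = 1024^2 = 1048576
4^20 = (4^10)^2 = 1048576^2 = 1099511627776
4^21 = 4 * 4^20 = 4 * 1099511627776 = 4398046511104

Result: 4398046511104
Multiplications needed: 6 (6 lines after 4^1)

4^21 = 4398046511104. Using exponentiation by squaring, this requires 6 multiplications. The key idea: if the exponent is even, square the half-power; if odd, multiply by the base once.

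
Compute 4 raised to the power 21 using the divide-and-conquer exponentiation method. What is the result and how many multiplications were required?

Computing 4^21 by squaring (build up from 4^1; each line after the first costs one multiplication):

4^1 = 4
4^2 = (4^1)^2 = 4^2 = 16
4^4 = (4^2)^2 = 16^2 = 256
4^5 = 4 * 4^4 = 4 * 256 = 1024
4^10 = (4^5)^2 = 1024^2 = 1048576
4^20 = (4^10)^2 = 1048576^2 = 1099511627776
4^21 = 4 * 4^20 = 4 * 1099511627776 = 4398046511104

Result: 4398046511104
Multiplications needed: 6 (6 lines after 4^1)

4^21 = 4398046511104. Using exponentiation by squaring, this requires 6 multiplications. The key idea: if the exponent is even, square the half-power; if odd, multiply by the base once.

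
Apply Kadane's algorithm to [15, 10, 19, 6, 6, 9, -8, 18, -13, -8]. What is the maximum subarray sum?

Using Kadane's algorithm on [15, 10, 19, 6, 6, 9, -8, 18, -13, -8]:

Scanning through the array:
Position 1 (value 10): max_ending_here = 25, max_so_far = 25
Position 2 (value 19): max_ending_here = 44, max_so_far = 44
Position 3 (value 6): max_ending_here = 50, max_so_far = 50
Position 4 (value 6): max_ending_here = 56, max_so_far = 56
Position 5 (value 9): max_ending_here = 65, max_so_far = 65
Position 6 (value -8): max_ending_here = 57, max_so_far = 65
Position 7 (value 18): max_ending_here = 75, max_so_far = 75
Position 8 (value -13): max_ending_here = 62, max_so_far = 75
Position 9 (value -8): max_ending_here = 54, max_so_far = 75

Maximum subarray: [15, 10, 19, 6, 6, 9, -8, 18]
Maximum sum: 75

The maximum subarray is [15, 10, 19, 6, 6, 9, -8, 18] with sum 75. This subarray runs from index 0 to index 7.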